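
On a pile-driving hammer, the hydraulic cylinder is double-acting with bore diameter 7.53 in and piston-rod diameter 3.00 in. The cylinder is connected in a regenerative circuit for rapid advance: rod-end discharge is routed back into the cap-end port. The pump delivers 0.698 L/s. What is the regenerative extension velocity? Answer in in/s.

In regeneration the rod-end outflow joins the pump flow into the cap end, so the net volume the pump must supply per unit advance equals the rod cross-section area.
Rod cross-section A_rod = π/4 × (3.00 in)² = 7.069 in^2
v = Q_pump / A_rod

v ≈ 6.03 in/s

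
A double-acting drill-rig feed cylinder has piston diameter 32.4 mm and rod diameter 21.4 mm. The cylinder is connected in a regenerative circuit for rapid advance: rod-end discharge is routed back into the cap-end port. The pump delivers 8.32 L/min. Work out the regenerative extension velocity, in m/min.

v ≈ 23.1 m/min

In regeneration the rod-end outflow joins the pump flow into the cap end, so the net volume the pump must supply per unit advance equals the rod cross-section area.
Rod cross-section A_rod = π/4 × (21.4 mm)² = 359.7 mm^2
v = Q_pump / A_rod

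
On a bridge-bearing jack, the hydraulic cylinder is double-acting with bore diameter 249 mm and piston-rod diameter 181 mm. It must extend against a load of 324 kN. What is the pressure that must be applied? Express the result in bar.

Cap-side area A_cap = π/4 × (249 mm)² = 48700 mm^2
P = F / A = 324 kN / A

P ≈ 66.5 bar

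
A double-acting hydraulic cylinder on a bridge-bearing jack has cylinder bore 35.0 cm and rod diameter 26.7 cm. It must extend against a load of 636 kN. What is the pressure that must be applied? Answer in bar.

Cap-side area A_cap = π/4 × (35.0 cm)² = 962.1 cm^2
P = F / A = 636 kN / A

P ≈ 66.1 bar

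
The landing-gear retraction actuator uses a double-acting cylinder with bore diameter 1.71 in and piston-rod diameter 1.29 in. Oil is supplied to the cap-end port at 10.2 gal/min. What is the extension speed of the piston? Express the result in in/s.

Cap-side area A_cap = π/4 × (1.71 in)² = 2.297 in^2
v = Q / A

v ≈ 17.1 in/s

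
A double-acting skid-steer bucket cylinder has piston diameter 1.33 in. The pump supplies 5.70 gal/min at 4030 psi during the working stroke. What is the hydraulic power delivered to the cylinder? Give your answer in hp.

W ≈ 13.4 hp

Hydraulic power = P × Q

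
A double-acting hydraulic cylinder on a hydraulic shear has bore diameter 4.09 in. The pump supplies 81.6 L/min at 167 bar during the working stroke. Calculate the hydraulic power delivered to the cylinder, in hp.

Hydraulic power = P × Q

W ≈ 30.5 hp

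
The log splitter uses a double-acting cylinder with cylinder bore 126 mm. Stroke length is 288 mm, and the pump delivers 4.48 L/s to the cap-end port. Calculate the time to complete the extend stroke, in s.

t ≈ 0.802 s

Cap-side area A_cap = π/4 × (126 mm)² = 12470 mm^2
Swept volume V = A × L; t = V / Q = A·L / Q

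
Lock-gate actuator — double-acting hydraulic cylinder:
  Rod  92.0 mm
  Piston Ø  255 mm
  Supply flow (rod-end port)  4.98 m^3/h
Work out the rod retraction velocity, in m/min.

Rod-side annular area A_ann = π/4 × (255² − 92.0²) = 44420 mm^2
Flow into the rod-end port fills the annular volume.
v = Q / A

v ≈ 1.87 m/min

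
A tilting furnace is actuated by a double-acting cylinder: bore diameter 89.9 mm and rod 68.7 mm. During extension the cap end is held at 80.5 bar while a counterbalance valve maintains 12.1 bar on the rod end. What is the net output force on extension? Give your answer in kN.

F ≈ 47.9 kN

Cap-side area A_cap = π/4 × (89.9 mm)² = 6348 mm^2
Rod-side annular area A_ann = π/4 × (89.9² − 68.7²) = 2641 mm^2
Net thrust = P_cap·A_cap − P_rod·A_ann = 51.10 kN − 3.195 kN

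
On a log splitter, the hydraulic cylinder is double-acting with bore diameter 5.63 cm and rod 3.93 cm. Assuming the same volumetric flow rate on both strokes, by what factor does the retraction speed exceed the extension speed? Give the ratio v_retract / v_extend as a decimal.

Cap-side area A_cap = π/4 × (5.63 cm)² = 24.89 cm^2
Rod-side annular area A_ann = π/4 × (5.63² − 3.93²) = 12.76 cm^2
For equal Q, v ∝ 1/A, so v_ret/v_ext = A_cap/A_ann.

v_ret/v_ext ≈ 1.95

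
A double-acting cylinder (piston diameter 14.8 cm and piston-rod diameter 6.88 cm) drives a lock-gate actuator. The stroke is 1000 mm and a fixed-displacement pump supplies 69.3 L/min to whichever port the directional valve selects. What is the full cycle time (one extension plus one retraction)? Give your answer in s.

t ≈ 26.6 s

Cap-side area A_cap = π/4 × (14.8 cm)² = 172.0 cm^2
Rod-side annular area A_ann = π/4 × (14.8² − 6.88²) = 134.9 cm^2
t_ext = A_cap·L/Q = 14.89 s
t_ret = A_ann·L/Q = 11.68 s
t_cycle = t_ext + t_ret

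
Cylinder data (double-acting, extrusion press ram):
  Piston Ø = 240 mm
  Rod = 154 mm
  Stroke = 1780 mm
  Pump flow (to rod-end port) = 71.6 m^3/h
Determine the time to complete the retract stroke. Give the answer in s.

t ≈ 2.38 s

Rod-side annular area A_ann = π/4 × (240² − 154²) = 26610 mm^2
Swept volume V = A × L; t = V / Q = A·L / Q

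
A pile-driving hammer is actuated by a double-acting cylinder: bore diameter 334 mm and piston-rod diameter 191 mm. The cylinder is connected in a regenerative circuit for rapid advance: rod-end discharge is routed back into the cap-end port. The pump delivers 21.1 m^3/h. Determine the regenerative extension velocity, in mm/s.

In regeneration the rod-end outflow joins the pump flow into the cap end, so the net volume the pump must supply per unit advance equals the rod cross-section area.
Rod cross-section A_rod = π/4 × (191 mm)² = 28650 mm^2
v = Q_pump / A_rod

v ≈ 205 mm/s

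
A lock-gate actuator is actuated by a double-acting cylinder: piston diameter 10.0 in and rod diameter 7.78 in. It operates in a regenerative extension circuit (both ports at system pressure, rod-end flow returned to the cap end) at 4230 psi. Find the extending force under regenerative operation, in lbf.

F ≈ 2.01e5 lbf

With equal pressure on both faces, forces on the annular region cancel; the net push is pressure × rod cross-section.
Rod cross-section A_rod = π/4 × (7.78 in)² = 47.54 in^2
F = P × A_rod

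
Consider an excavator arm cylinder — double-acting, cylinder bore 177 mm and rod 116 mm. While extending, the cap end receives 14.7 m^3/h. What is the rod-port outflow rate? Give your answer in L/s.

Q_out ≈ 2.33 L/s

Cap-side area A_cap = π/4 × (177 mm)² = 24610 mm^2
Rod-side annular area A_ann = π/4 × (177² − 116²) = 14040 mm^2
Piston speed v = Q_in/A_cap; rod-end outflow Q_out = v × A_ann = Q_in × A_ann/A_cap.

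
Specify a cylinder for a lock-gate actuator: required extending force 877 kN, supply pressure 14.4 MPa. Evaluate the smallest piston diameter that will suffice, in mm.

D ≈ 278 mm

Extension force acts on the full piston face: F = P × (π/4)D².
D = √(4F / (πP)) = √(4 × 877 kN / (π × 14.4 MPa))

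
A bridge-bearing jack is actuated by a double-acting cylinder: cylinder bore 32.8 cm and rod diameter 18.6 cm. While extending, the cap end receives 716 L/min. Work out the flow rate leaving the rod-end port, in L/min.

Cap-side area A_cap = π/4 × (32.8 cm)² = 845.0 cm^2
Rod-side annular area A_ann = π/4 × (32.8² − 18.6²) = 573.2 cm^2
Piston speed v = Q_in/A_cap; rod-end outflow Q_out = v × A_ann = Q_in × A_ann/A_cap.

Q_out ≈ 486 L/min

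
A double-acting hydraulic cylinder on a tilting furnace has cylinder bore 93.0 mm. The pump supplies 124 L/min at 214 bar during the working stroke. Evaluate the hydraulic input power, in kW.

Hydraulic power = P × Q

W ≈ 44.2 kW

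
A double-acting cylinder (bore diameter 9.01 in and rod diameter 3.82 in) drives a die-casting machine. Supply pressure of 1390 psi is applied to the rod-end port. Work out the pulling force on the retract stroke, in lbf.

Rod-side annular area A_ann = π/4 × (9.01² − 3.82²) = 52.30 in^2
On retraction the pressure acts on the annular area (bore minus rod).
F = P × A_ann

F ≈ 72700 lbf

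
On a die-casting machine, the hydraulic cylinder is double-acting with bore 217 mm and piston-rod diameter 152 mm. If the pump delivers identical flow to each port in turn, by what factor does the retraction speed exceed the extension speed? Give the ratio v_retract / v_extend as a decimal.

v_ret/v_ext ≈ 1.96

Cap-side area A_cap = π/4 × (217 mm)² = 36980 mm^2
Rod-side annular area A_ann = π/4 × (217² − 152²) = 18840 mm^2
For equal Q, v ∝ 1/A, so v_ret/v_ext = A_cap/A_ann.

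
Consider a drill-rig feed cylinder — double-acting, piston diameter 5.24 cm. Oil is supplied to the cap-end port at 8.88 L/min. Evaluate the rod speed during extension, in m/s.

v ≈ 0.0686 m/s

Cap-side area A_cap = π/4 × (5.24 cm)² = 21.57 cm^2
v = Q / A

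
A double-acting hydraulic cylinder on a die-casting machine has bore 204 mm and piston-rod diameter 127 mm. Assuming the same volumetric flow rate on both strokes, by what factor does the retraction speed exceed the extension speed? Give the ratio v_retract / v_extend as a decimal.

Cap-side area A_cap = π/4 × (204 mm)² = 32690 mm^2
Rod-side annular area A_ann = π/4 × (204² − 127²) = 20020 mm^2
For equal Q, v ∝ 1/A, so v_ret/v_ext = A_cap/A_ann.

v_ret/v_ext ≈ 1.63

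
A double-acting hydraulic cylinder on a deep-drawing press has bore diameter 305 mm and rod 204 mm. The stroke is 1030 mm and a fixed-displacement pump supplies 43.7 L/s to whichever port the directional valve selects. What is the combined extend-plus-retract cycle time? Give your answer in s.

t ≈ 2.67 s

Cap-side area A_cap = π/4 × (305 mm)² = 73060 mm^2
Rod-side annular area A_ann = π/4 × (305² − 204²) = 40380 mm^2
t_ext = A_cap·L/Q = 1.722 s
t_ret = A_ann·L/Q = 0.9517 s
t_cycle = t_ext + t_ret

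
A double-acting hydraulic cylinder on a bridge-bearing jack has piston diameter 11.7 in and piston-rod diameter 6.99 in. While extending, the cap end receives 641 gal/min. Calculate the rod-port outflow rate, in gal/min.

Q_out ≈ 412 gal/min

Cap-side area A_cap = π/4 × (11.7 in)² = 107.5 in^2
Rod-side annular area A_ann = π/4 × (11.7² − 6.99²) = 69.14 in^2
Piston speed v = Q_in/A_cap; rod-end outflow Q_out = v × A_ann = Q_in × A_ann/A_cap.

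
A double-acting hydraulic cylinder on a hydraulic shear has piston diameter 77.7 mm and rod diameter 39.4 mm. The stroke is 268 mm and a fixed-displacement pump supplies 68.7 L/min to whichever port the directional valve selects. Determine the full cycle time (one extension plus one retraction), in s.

Cap-side area A_cap = π/4 × (77.7 mm)² = 4742 mm^2
Rod-side annular area A_ann = π/4 × (77.7² − 39.4²) = 3522 mm^2
t_ext = A_cap·L/Q = 1.110 s
t_ret = A_ann·L/Q = 0.8245 s
t_cycle = t_ext + t_ret

t ≈ 1.93 s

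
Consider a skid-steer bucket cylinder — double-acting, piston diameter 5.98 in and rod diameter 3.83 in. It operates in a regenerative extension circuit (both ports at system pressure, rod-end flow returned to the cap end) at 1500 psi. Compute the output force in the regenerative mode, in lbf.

F ≈ 17300 lbf

With equal pressure on both faces, forces on the annular region cancel; the net push is pressure × rod cross-section.
Rod cross-section A_rod = π/4 × (3.83 in)² = 11.52 in^2
F = P × A_rod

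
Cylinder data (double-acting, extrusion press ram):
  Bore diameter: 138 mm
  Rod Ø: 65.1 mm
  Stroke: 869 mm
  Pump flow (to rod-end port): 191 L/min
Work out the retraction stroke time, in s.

Rod-side annular area A_ann = π/4 × (138² − 65.1²) = 11630 mm^2
Swept volume V = A × L; t = V / Q = A·L / Q

t ≈ 3.17 s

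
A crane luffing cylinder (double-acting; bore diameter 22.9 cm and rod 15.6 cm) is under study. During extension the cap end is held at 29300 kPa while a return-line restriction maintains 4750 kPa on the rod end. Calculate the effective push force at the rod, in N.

F ≈ 1.10e6 N

Cap-side area A_cap = π/4 × (22.9 cm)² = 411.9 cm^2
Rod-side annular area A_ann = π/4 × (22.9² − 15.6²) = 220.7 cm^2
Net thrust = P_cap·A_cap − P_rod·A_ann = 1.207e6 N − 1.048e5 N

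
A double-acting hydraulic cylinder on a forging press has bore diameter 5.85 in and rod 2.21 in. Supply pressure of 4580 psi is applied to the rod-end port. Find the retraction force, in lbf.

Rod-side annular area A_ann = π/4 × (5.85² − 2.21²) = 23.04 in^2
On retraction the pressure acts on the annular area (bore minus rod).
F = P × A_ann

F ≈ 1.06e5 lbf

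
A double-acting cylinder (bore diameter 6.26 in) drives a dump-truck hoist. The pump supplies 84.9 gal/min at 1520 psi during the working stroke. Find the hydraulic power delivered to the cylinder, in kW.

Hydraulic power = P × Q

W ≈ 56.1 kW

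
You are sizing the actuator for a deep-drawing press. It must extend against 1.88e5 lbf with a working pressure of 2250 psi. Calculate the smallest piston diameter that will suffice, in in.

D ≈ 10.3 in

Extension force acts on the full piston face: F = P × (π/4)D².
D = √(4F / (πP)) = √(4 × 1.88e5 lbf / (π × 2250 psi))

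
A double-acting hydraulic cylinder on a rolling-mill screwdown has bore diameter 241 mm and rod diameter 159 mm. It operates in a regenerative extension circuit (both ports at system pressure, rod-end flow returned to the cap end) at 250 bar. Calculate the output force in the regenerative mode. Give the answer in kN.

With equal pressure on both faces, forces on the annular region cancel; the net push is pressure × rod cross-section.
Rod cross-section A_rod = π/4 × (159 mm)² = 19860 mm^2
F = P × A_rod

F ≈ 496 kN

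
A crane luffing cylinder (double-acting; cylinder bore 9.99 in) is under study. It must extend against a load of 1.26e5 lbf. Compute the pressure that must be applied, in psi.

Cap-side area A_cap = π/4 × (9.99 in)² = 78.38 in^2
P = F / A = 1.26e5 lbf / A

P ≈ 1610 psi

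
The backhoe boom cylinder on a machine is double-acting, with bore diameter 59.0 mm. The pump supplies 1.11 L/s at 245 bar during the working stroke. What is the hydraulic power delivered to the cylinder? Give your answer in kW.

W ≈ 27.2 kW

Hydraulic power = P × Q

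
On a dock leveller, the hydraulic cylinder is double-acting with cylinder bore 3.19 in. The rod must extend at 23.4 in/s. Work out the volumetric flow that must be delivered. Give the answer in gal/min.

Q ≈ 48.6 gal/min

Cap-side area A_cap = π/4 × (3.19 in)² = 7.992 in^2
Q = A × v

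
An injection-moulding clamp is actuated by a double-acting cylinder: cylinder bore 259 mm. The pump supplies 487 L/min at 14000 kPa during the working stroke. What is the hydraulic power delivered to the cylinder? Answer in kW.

Hydraulic power = P × Q

W ≈ 114 kW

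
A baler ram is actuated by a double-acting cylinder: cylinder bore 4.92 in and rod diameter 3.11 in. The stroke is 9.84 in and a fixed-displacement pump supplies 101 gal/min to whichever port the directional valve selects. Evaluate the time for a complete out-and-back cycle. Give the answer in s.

Cap-side area A_cap = π/4 × (4.92 in)² = 19.01 in^2
Rod-side annular area A_ann = π/4 × (4.92² − 3.11²) = 11.42 in^2
t_ext = A_cap·L/Q = 0.4811 s
t_ret = A_ann·L/Q = 0.2889 s
t_cycle = t_ext + t_ret

t ≈ 0.770 s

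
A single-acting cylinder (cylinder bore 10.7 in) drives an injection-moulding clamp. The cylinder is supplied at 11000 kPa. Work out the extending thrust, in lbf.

Cap-side area A_cap = π/4 × (10.7 in)² = 89.92 in^2
F = P × A_cap = 11000 kPa × A_cap

F ≈ 1.43e5 lbf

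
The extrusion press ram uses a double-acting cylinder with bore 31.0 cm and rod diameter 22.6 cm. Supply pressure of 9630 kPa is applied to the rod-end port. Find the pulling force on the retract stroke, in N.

F ≈ 3.41e5 N

Rod-side annular area A_ann = π/4 × (31.0² − 22.6²) = 353.6 cm^2
On retraction the pressure acts on the annular area (bore minus rod).
F = P × A_ann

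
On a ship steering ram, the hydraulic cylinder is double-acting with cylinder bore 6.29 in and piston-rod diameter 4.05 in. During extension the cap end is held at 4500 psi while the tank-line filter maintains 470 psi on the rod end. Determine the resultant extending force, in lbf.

Cap-side area A_cap = π/4 × (6.29 in)² = 31.07 in^2
Rod-side annular area A_ann = π/4 × (6.29² − 4.05²) = 18.19 in^2
Net thrust = P_cap·A_cap − P_rod·A_ann = 1.398e5 lbf − 8550 lbf

F ≈ 1.31e5 lbf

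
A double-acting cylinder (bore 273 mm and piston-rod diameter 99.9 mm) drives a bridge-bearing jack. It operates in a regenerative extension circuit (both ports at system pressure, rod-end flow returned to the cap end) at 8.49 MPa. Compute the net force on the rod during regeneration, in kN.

With equal pressure on both faces, forces on the annular region cancel; the net push is pressure × rod cross-section.
Rod cross-section A_rod = π/4 × (99.9 mm)² = 7838 mm^2
F = P × A_rod

F ≈ 66.5 kN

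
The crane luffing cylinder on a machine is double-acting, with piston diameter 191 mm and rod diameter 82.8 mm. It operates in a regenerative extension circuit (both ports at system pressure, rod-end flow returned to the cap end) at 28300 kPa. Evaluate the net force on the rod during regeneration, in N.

F ≈ 1.52e5 N

With equal pressure on both faces, forces on the annular region cancel; the net push is pressure × rod cross-section.
Rod cross-section A_rod = π/4 × (82.8 mm)² = 5385 mm^2
F = P × A_rod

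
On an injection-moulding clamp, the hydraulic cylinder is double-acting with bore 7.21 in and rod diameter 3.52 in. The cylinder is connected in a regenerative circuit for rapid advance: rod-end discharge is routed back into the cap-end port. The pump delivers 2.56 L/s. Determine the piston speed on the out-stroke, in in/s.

v ≈ 16.1 in/s

In regeneration the rod-end outflow joins the pump flow into the cap end, so the net volume the pump must supply per unit advance equals the rod cross-section area.
Rod cross-section A_rod = π/4 × (3.52 in)² = 9.731 in^2
v = Q_pump / A_rod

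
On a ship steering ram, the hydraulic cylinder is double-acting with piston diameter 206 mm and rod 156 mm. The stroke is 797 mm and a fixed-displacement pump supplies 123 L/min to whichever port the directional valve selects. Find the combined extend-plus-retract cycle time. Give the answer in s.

t ≈ 18.5 s

Cap-side area A_cap = π/4 × (206 mm)² = 33330 mm^2
Rod-side annular area A_ann = π/4 × (206² − 156²) = 14220 mm^2
t_ext = A_cap·L/Q = 12.96 s
t_ret = A_ann·L/Q = 5.527 s
t_cycle = t_ext + t_ret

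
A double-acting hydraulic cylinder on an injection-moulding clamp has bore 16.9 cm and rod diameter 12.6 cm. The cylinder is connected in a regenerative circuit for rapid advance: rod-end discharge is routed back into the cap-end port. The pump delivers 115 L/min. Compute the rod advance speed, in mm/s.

v ≈ 154 mm/s

In regeneration the rod-end outflow joins the pump flow into the cap end, so the net volume the pump must supply per unit advance equals the rod cross-section area.
Rod cross-section A_rod = π/4 × (12.6 cm)² = 124.7 cm^2
v = Q_pump / A_rod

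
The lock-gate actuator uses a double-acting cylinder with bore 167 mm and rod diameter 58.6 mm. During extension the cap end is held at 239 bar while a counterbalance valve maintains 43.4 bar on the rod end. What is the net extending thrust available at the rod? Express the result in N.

F ≈ 4.40e5 N

Cap-side area A_cap = π/4 × (167 mm)² = 21900 mm^2
Rod-side annular area A_ann = π/4 × (167² − 58.6²) = 19210 mm^2
Net thrust = P_cap·A_cap − P_rod·A_ann = 5.235e5 N − 83360 N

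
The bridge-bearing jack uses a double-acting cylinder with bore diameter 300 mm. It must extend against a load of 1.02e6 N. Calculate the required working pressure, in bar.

P ≈ 144 bar

Cap-side area A_cap = π/4 × (300 mm)² = 70690 mm^2
P = F / A = 1.02e6 N / A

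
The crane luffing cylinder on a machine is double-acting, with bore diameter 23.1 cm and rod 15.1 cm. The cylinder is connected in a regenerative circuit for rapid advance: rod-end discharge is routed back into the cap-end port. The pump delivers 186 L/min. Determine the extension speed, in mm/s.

In regeneration the rod-end outflow joins the pump flow into the cap end, so the net volume the pump must supply per unit advance equals the rod cross-section area.
Rod cross-section A_rod = π/4 × (15.1 cm)² = 179.1 cm^2
v = Q_pump / A_rod

v ≈ 173 mm/s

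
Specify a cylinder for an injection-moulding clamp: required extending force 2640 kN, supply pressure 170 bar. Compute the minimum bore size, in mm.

Extension force acts on the full piston face: F = P × (π/4)D².
D = √(4F / (πP)) = √(4 × 2640 kN / (π × 170 bar))

D ≈ 445 mm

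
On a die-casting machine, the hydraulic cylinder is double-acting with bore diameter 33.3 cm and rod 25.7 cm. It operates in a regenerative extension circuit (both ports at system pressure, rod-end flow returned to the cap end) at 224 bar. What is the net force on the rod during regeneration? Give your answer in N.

With equal pressure on both faces, forces on the annular region cancel; the net push is pressure × rod cross-section.
Rod cross-section A_rod = π/4 × (25.7 cm)² = 518.7 cm^2
F = P × A_rod

F ≈ 1.16e6 N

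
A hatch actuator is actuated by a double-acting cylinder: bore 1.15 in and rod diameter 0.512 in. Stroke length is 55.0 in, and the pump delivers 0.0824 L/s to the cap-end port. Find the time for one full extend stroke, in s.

t ≈ 11.4 s

Cap-side area A_cap = π/4 × (1.15 in)² = 1.039 in^2
Swept volume V = A × L; t = V / Q = A·L / Q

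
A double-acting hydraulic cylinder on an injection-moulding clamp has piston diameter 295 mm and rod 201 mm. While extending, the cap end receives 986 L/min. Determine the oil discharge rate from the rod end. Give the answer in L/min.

Q_out ≈ 528 L/min

Cap-side area A_cap = π/4 × (295 mm)² = 68350 mm^2
Rod-side annular area A_ann = π/4 × (295² − 201²) = 36620 mm^2
Piston speed v = Q_in/A_cap; rod-end outflow Q_out = v × A_ann = Q_in × A_ann/A_cap.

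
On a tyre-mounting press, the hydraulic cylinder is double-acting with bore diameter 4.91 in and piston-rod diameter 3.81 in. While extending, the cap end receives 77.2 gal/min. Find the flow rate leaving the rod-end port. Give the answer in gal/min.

Q_out ≈ 30.7 gal/min

Cap-side area A_cap = π/4 × (4.91 in)² = 18.93 in^2
Rod-side annular area A_ann = π/4 × (4.91² − 3.81²) = 7.534 in^2
Piston speed v = Q_in/A_cap; rod-end outflow Q_out = v × A_ann = Q_in × A_ann/A_cap.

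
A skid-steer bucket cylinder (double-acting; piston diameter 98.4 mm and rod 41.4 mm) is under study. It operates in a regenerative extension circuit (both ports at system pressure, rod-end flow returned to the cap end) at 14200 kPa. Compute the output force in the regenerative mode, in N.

With equal pressure on both faces, forces on the annular region cancel; the net push is pressure × rod cross-section.
Rod cross-section A_rod = π/4 × (41.4 mm)² = 1346 mm^2
F = P × A_rod

F ≈ 19100 N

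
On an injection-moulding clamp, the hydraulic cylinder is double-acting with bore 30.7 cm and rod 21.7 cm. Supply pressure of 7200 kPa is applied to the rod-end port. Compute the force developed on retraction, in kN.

Rod-side annular area A_ann = π/4 × (30.7² − 21.7²) = 370.4 cm^2
On retraction the pressure acts on the annular area (bore minus rod).
F = P × A_ann

F ≈ 267 kN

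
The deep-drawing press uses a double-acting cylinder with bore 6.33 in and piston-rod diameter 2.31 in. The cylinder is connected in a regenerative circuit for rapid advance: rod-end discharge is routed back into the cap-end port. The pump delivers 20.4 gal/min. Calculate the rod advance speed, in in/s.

In regeneration the rod-end outflow joins the pump flow into the cap end, so the net volume the pump must supply per unit advance equals the rod cross-section area.
Rod cross-section A_rod = π/4 × (2.31 in)² = 4.191 in^2
v = Q_pump / A_rod

v ≈ 18.7 in/s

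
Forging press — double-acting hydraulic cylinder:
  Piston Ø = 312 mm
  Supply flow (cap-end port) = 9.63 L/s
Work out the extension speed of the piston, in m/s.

Cap-side area A_cap = π/4 × (312 mm)² = 76450 mm^2
v = Q / A

v ≈ 0.126 m/s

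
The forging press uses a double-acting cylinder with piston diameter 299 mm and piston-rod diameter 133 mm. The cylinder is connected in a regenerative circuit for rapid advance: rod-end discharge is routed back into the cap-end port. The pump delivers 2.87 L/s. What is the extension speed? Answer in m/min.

In regeneration the rod-end outflow joins the pump flow into the cap end, so the net volume the pump must supply per unit advance equals the rod cross-section area.
Rod cross-section A_rod = π/4 × (133 mm)² = 13890 mm^2
v = Q_pump / A_rod

v ≈ 12.4 m/min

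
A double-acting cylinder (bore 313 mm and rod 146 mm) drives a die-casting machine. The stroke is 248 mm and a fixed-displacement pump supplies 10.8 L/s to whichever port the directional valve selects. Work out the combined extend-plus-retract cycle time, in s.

t ≈ 3.15 s

Cap-side area A_cap = π/4 × (313 mm)² = 76940 mm^2
Rod-side annular area A_ann = π/4 × (313² − 146²) = 60200 mm^2
t_ext = A_cap·L/Q = 1.767 s
t_ret = A_ann·L/Q = 1.382 s
t_cycle = t_ext + t_ret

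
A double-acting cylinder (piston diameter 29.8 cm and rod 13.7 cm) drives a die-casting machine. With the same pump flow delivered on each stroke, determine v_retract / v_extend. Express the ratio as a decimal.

Cap-side area A_cap = π/4 × (29.8 cm)² = 697.5 cm^2
Rod-side annular area A_ann = π/4 × (29.8² − 13.7²) = 550.1 cm^2
For equal Q, v ∝ 1/A, so v_ret/v_ext = A_cap/A_ann.

v_ret/v_ext ≈ 1.27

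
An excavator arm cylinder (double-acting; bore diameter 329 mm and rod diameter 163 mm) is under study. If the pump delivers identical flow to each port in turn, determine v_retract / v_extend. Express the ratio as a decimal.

v_ret/v_ext ≈ 1.33

Cap-side area A_cap = π/4 × (329 mm)² = 85010 mm^2
Rod-side annular area A_ann = π/4 × (329² − 163²) = 64150 mm^2
For equal Q, v ∝ 1/A, so v_ret/v_ext = A_cap/A_ann.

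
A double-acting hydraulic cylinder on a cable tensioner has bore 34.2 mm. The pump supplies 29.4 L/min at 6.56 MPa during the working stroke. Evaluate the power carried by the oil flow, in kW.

Hydraulic power = P × Q

W ≈ 3.21 kW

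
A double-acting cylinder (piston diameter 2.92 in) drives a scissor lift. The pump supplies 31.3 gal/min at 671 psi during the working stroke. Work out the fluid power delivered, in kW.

W ≈ 9.14 kW

Hydraulic power = P × Q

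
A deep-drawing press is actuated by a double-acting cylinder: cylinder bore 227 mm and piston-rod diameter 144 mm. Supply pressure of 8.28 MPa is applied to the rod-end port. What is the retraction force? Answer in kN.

Rod-side annular area A_ann = π/4 × (227² − 144²) = 24180 mm^2
On retraction the pressure acts on the annular area (bore minus rod).
F = P × A_ann

F ≈ 200 kN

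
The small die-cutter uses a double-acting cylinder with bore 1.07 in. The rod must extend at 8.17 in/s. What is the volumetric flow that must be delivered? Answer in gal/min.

Cap-side area A_cap = π/4 × (1.07 in)² = 0.8992 in^2
Q = A × v

Q ≈ 1.91 gal/min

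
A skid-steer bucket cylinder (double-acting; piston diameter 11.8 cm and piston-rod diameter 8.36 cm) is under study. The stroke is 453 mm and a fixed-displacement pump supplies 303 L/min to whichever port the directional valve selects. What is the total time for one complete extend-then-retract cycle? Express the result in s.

t ≈ 1.47 s

Cap-side area A_cap = π/4 × (11.8 cm)² = 109.4 cm^2
Rod-side annular area A_ann = π/4 × (11.8² − 8.36²) = 54.47 cm^2
t_ext = A_cap·L/Q = 0.9810 s
t_ret = A_ann·L/Q = 0.4886 s
t_cycle = t_ext + t_ret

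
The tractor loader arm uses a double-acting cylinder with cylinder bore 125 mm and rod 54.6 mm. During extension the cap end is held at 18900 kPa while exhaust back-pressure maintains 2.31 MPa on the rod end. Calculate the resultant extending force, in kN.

F ≈ 209 kN

Cap-side area A_cap = π/4 × (125 mm)² = 12270 mm^2
Rod-side annular area A_ann = π/4 × (125² − 54.6²) = 9930 mm^2
Net thrust = P_cap·A_cap − P_rod·A_ann = 231.9 kN − 22.94 kN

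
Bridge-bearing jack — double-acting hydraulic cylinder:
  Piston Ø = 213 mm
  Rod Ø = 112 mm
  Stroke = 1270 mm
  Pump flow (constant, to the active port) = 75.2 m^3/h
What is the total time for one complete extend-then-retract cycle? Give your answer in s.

t ≈ 3.73 s

Cap-side area A_cap = π/4 × (213 mm)² = 35630 mm^2
Rod-side annular area A_ann = π/4 × (213² − 112²) = 25780 mm^2
t_ext = A_cap·L/Q = 2.166 s
t_ret = A_ann·L/Q = 1.567 s
t_cycle = t_ext + t_ret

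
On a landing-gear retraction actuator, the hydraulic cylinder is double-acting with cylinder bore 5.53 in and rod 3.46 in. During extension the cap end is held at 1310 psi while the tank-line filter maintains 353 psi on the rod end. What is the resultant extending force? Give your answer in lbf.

Cap-side area A_cap = π/4 × (5.53 in)² = 24.02 in^2
Rod-side annular area A_ann = π/4 × (5.53² − 3.46²) = 14.62 in^2
Net thrust = P_cap·A_cap − P_rod·A_ann = 31460 lbf − 5159 lbf

F ≈ 26300 lbf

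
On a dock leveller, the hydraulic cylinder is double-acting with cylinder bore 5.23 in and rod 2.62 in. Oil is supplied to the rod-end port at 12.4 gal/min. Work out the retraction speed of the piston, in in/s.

v ≈ 2.97 in/s

Rod-side annular area A_ann = π/4 × (5.23² − 2.62²) = 16.09 in^2
Flow into the rod-end port fills the annular volume.
v = Q / A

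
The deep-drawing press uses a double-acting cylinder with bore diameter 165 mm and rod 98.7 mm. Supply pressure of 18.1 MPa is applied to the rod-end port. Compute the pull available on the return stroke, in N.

Rod-side annular area A_ann = π/4 × (165² − 98.7²) = 13730 mm^2
On retraction the pressure acts on the annular area (bore minus rod).
F = P × A_ann

F ≈ 2.49e5 N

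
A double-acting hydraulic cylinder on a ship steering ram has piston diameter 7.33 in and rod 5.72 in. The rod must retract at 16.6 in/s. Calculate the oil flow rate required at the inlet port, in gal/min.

Q ≈ 71.1 gal/min

Rod-side annular area A_ann = π/4 × (7.33² − 5.72²) = 16.50 in^2
Q = A × v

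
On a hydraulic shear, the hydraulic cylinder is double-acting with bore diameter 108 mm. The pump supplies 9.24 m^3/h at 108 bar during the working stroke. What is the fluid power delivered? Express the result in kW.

Hydraulic power = P × Q

W ≈ 27.7 kW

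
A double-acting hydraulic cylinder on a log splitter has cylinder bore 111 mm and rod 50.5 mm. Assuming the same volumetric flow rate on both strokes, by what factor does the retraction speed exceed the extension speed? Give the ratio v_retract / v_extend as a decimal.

Cap-side area A_cap = π/4 × (111 mm)² = 9677 mm^2
Rod-side annular area A_ann = π/4 × (111² − 50.5²) = 7674 mm^2
For equal Q, v ∝ 1/A, so v_ret/v_ext = A_cap/A_ann.

v_ret/v_ext ≈ 1.26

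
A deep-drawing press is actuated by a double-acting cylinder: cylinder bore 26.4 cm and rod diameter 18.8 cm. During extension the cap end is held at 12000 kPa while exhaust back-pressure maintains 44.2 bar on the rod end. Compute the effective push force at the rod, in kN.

F ≈ 538 kN

Cap-side area A_cap = π/4 × (26.4 cm)² = 547.4 cm^2
Rod-side annular area A_ann = π/4 × (26.4² − 18.8²) = 269.8 cm^2
Net thrust = P_cap·A_cap − P_rod·A_ann = 656.9 kN − 119.3 kN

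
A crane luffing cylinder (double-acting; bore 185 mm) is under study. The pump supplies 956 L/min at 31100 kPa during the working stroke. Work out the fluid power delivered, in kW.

Hydraulic power = P × Q

W ≈ 496 kW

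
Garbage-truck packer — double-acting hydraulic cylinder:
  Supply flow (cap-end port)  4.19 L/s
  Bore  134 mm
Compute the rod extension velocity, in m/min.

v ≈ 17.8 m/min

Cap-side area A_cap = π/4 × (134 mm)² = 14100 mm^2
v = Q / A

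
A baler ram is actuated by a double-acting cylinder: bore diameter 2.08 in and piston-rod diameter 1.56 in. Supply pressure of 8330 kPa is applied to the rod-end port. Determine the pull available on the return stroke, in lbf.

F ≈ 1800 lbf

Rod-side annular area A_ann = π/4 × (2.08² − 1.56²) = 1.487 in^2
On retraction the pressure acts on the annular area (bore minus rod).
F = P × A_ann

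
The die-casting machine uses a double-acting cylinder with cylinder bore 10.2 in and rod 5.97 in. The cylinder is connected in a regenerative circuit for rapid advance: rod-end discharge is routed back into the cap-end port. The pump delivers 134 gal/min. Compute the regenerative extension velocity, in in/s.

v ≈ 18.4 in/s

In regeneration the rod-end outflow joins the pump flow into the cap end, so the net volume the pump must supply per unit advance equals the rod cross-section area.
Rod cross-section A_rod = π/4 × (5.97 in)² = 27.99 in^2
v = Q_pump / A_rod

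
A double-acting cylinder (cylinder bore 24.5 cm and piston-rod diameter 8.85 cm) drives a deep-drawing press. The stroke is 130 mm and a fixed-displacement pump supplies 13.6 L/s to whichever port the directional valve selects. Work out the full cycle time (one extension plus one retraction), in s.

t ≈ 0.842 s

Cap-side area A_cap = π/4 × (24.5 cm)² = 471.4 cm^2
Rod-side annular area A_ann = π/4 × (24.5² − 8.85²) = 409.9 cm^2
t_ext = A_cap·L/Q = 0.4506 s
t_ret = A_ann·L/Q = 0.3918 s
t_cycle = t_ext + t_ret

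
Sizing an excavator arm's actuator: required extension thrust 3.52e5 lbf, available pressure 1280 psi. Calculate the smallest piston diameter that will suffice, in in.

Extension force acts on the full piston face: F = P × (π/4)D².
D = √(4F / (πP)) = √(4 × 3.52e5 lbf / (π × 1280 psi))

D ≈ 18.7 in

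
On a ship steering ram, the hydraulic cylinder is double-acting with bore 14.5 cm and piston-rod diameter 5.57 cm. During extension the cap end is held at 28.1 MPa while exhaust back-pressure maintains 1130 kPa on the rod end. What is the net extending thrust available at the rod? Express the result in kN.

Cap-side area A_cap = π/4 × (14.5 cm)² = 165.1 cm^2
Rod-side annular area A_ann = π/4 × (14.5² − 5.57²) = 140.8 cm^2
Net thrust = P_cap·A_cap − P_rod·A_ann = 464.0 kN − 15.91 kN

F ≈ 448 kN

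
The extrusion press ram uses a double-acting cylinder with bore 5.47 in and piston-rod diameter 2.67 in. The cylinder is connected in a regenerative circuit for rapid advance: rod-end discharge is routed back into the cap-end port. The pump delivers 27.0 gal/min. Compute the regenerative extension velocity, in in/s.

v ≈ 18.6 in/s

In regeneration the rod-end outflow joins the pump flow into the cap end, so the net volume the pump must supply per unit advance equals the rod cross-section area.
Rod cross-section A_rod = π/4 × (2.67 in)² = 5.599 in^2
v = Q_pump / A_rod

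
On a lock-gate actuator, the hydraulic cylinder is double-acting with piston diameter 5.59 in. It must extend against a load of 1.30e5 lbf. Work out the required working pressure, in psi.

Cap-side area A_cap = π/4 × (5.59 in)² = 24.54 in^2
P = F / A = 1.30e5 lbf / A

P ≈ 5300 psi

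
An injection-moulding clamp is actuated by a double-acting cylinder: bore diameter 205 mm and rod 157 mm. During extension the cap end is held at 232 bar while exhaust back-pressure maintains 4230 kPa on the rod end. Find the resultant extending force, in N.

F ≈ 7.08e5 N

Cap-side area A_cap = π/4 × (205 mm)² = 33010 mm^2
Rod-side annular area A_ann = π/4 × (205² − 157²) = 13650 mm^2
Net thrust = P_cap·A_cap − P_rod·A_ann = 7.657e5 N − 57730 N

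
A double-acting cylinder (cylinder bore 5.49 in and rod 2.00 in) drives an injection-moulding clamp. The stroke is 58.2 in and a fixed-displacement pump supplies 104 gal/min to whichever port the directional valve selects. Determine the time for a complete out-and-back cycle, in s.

t ≈ 6.43 s

Cap-side area A_cap = π/4 × (5.49 in)² = 23.67 in^2
Rod-side annular area A_ann = π/4 × (5.49² − 2.00²) = 20.53 in^2
t_ext = A_cap·L/Q = 3.441 s
t_ret = A_ann·L/Q = 2.984 s
t_cycle = t_ext + t_ret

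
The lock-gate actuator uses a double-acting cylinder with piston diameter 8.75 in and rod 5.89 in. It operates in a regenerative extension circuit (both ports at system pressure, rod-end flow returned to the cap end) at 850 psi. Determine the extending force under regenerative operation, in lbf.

F ≈ 23200 lbf

With equal pressure on both faces, forces on the annular region cancel; the net push is pressure × rod cross-section.
Rod cross-section A_rod = π/4 × (5.89 in)² = 27.25 in^2
F = P × A_rod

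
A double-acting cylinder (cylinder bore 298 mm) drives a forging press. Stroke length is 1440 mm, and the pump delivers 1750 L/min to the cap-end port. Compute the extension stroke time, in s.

Cap-side area A_cap = π/4 × (298 mm)² = 69750 mm^2
Swept volume V = A × L; t = V / Q = A·L / Q

t ≈ 3.44 s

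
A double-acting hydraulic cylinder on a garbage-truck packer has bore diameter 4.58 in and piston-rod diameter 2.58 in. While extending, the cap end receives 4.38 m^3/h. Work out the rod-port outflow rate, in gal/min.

Q_out ≈ 13.2 gal/min

Cap-side area A_cap = π/4 × (4.58 in)² = 16.47 in^2
Rod-side annular area A_ann = π/4 × (4.58² − 2.58²) = 11.25 in^2
Piston speed v = Q_in/A_cap; rod-end outflow Q_out = v × A_ann = Q_in × A_ann/A_cap.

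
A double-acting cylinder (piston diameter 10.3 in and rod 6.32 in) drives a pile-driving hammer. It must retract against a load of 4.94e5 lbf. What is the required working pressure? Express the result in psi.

Rod-side annular area A_ann = π/4 × (10.3² − 6.32²) = 51.95 in^2
Retraction: pressure acts on the annular area.
P = F / A = 4.94e5 lbf / A

P ≈ 9510 psi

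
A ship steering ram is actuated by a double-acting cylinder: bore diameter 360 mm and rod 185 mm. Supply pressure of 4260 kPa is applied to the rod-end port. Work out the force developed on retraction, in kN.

Rod-side annular area A_ann = π/4 × (360² − 185²) = 74910 mm^2
On retraction the pressure acts on the annular area (bore minus rod).
F = P × A_ann

F ≈ 319 kN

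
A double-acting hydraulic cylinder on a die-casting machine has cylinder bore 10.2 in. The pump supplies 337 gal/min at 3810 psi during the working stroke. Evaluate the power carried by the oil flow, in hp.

W ≈ 749 hp

Hydraulic power = P × Q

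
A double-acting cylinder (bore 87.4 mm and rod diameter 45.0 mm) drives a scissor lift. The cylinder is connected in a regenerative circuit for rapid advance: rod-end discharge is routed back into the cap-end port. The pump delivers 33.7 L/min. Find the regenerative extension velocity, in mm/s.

In regeneration the rod-end outflow joins the pump flow into the cap end, so the net volume the pump must supply per unit advance equals the rod cross-section area.
Rod cross-section A_rod = π/4 × (45.0 mm)² = 1590 mm^2
v = Q_pump / A_rod

v ≈ 353 mm/s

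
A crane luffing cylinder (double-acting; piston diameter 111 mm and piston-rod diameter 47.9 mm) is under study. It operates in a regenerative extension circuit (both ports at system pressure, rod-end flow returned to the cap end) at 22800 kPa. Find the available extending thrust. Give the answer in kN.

With equal pressure on both faces, forces on the annular region cancel; the net push is pressure × rod cross-section.
Rod cross-section A_rod = π/4 × (47.9 mm)² = 1802 mm^2
F = P × A_rod

F ≈ 41.1 kN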